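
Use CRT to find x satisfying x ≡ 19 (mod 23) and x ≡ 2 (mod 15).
272

Using Chinese Remainder Theorem:
M = 23 × 15 = 345
M1 = 15, M2 = 23
y1 = 15^(-1) mod 23 = 20
y2 = 23^(-1) mod 15 = 2
x = (19×15×20 + 2×23×2) mod 345 = 272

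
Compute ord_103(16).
51

103 is prime, so ord(16) divides φ(103) = 102.
Divisors of 102: 1, 2, 3, 6, 17, 34, 51, 102.
Repeated squaring: 16^1 ≡ 16, 16^2 ≡ 50, 16^4 ≡ 28, 16^8 ≡ 63, 16^16 ≡ 55, 16^32 ≡ 38, 16^64 ≡ 2 (mod 103).
Test 16^d mod 103 for each divisor d in increasing order:
16^1 ≡ 16
16^2 ≡ 50
16^3 = 16^2·16^1 ≡ 79
16^6 = 16^4·16^2 ≡ 61
16^17 = 16^16·16^1 ≡ 56
16^34 = 16^32·16^2 ≡ 46
16^51 = 16^32·16^16·16^2·16^1 ≡ 1  ← first divisor giving 1
The order is 51.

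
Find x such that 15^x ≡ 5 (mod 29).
6

Baby-step giant-step with step n = ⌈√29⌉ = 6.
Baby steps 15^j mod 29 (j:value) for j=0..5: 0:1, 1:15, 2:22, 3:11, 4:20, 5:10.
Giant-step multiplier: 15^(-6) ≡ 15^(28-6) = 15^22 ≡ 6 (mod 29).
Giant steps γ_i = 5·6^i mod 29: γ_0=5, γ_1=1 (in table at j=0).
x = i·n + j = 1·6 + 0 = 6.
Check: 15^6 ≡ 5 (mod 29).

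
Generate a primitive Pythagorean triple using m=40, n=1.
(1599, 80, 1601)

Euclid's formula: a = m² - n², b = 2mn, c = m² + n²
m = 40, n = 1
a = 40² - 1² = 1600 - 1 = 1599
b = 2 × 40 × 1 = 80
c = 40² + 1² = 1600 + 1 = 1601
Verification: 1599² + 80² = 2556801 + 6400 = 2563201 = 1601² ✓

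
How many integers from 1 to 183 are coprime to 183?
120

183 = 3 × 61
φ(n) = n × ∏(1 - 1/p) for each prime p dividing n
φ(183) = 183 × (1 - 1/3) × (1 - 1/61) = 120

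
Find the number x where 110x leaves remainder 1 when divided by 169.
63

gcd(110, 169) = 1, so the inverse exists.
Extended Euclidean algorithm on (169, 110):
169 = 1 × 110 + 59  ⟹  59 = (1)·169 + (-1)·110
110 = 1 × 59 + 51  ⟹  51 = (-1)·169 + (2)·110
59 = 1 × 51 + 8  ⟹  8 = (2)·169 + (-3)·110
51 = 6 × 8 + 3  ⟹  3 = (-13)·169 + (20)·110
8 = 2 × 3 + 2  ⟹  2 = (28)·169 + (-43)·110
3 = 1 × 2 + 1  ⟹  1 = (-41)·169 + (63)·110
So (63)·110 ≡ 1 (mod 169), i.e. 110^(-1) ≡ 63 (mod 169).
Check: 110 × 63 = 6930 ≡ 1 (mod 169)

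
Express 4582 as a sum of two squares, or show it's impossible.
Not possible

Factorization: 4582 = 2 × 29 × 79
By Fermat: n is sum of two squares iff every prime p ≡ 3 (mod 4) appears to even power.
Prime(s) ≡ 3 (mod 4) with odd exponent: [(79, 1)]
Therefore 4582 cannot be expressed as a² + b².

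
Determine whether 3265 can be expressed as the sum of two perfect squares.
4² + 57² (a=4, b=57)

Factorization: 3265 = 5 × 653
By Fermat: n is sum of two squares iff every prime p ≡ 3 (mod 4) appears to even power.
All primes ≡ 3 (mod 4) appear to even power.
Search a = 0, 1, 2, … for 3265 - a² a perfect square: first hit at a = 4: 3265 - 16 = 3249 = 57².
3265 = 4² + 57² = 16 + 3249 ✓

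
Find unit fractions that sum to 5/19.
1/4 + 1/76

Greedy algorithm:
5/19: ceiling(19/5) = 4, use 1/4
1/76: ceiling(76/1) = 76, use 1/76
Result: 5/19 = 1/4 + 1/76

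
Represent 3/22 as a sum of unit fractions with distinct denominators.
1/8 + 1/88

Greedy algorithm:
3/22: ceiling(22/3) = 8, use 1/8
1/88: ceiling(88/1) = 88, use 1/88
Result: 3/22 = 1/8 + 1/88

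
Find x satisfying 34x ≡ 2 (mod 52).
x ≡ 23 (mod 26)

gcd(34, 52) = 2, which divides 2, so solutions exist.
Divide through by 2: 17x ≡ 1 (mod 26).
Find 17^(-1) mod 26 by the extended Euclidean algorithm:
26 = 1 × 17 + 9  ⟹  9 = (1)·26 + (-1)·17
17 = 1 × 9 + 8  ⟹  8 = (-1)·26 + (2)·17
9 = 1 × 8 + 1  ⟹  1 = (2)·26 + (-3)·17
So (-3)·17 ≡ 1 (mod 26), i.e. 17^(-1) ≡ -3 ≡ 23 (mod 26).
x ≡ 23 × 1 = 23 ≡ 23 (mod 26).
Check: 34 × 23 = 782 ≡ 2 (mod 52).
x ≡ 23 (mod 26), giving 2 solutions mod 52.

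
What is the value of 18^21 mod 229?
122

Repeated squaring. Binary of 21 = 10101.
18^1 ≡ 18 (mod 229); 18^2 ≡ 95 (mod 229); 18^4 ≡ 94 (mod 229); 18^8 ≡ 134 (mod 229); 18^16 ≡ 94 (mod 229)
18^21 = 18^1 × 18^4 × 18^16 ≡ 122 (mod 229)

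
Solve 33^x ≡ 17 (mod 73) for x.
57

Baby-step giant-step with step n = ⌈√73⌉ = 9.
Baby steps 33^j mod 73 (j:value) for j=0..8: 0:1, 1:33, 2:67, 3:21, 4:36, 5:20, 6:3, 7:26, 8:55.
Giant-step multiplier: 33^(-9) ≡ 33^(72-9) = 33^63 ≡ 51 (mod 73).
Giant steps γ_i = 17·51^i mod 73: γ_0=17, γ_1=64, γ_2=52, γ_3=24, γ_4=56, γ_5=9, γ_6=21 (in table at j=3).
x = i·n + j = 6·9 + 3 = 57.
Check: 33^57 ≡ 17 (mod 73).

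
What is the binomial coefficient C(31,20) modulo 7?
0

Using Lucas' theorem:
Write n=31 and k=20 in base 7:
n in base 7: [4, 3]
k in base 7: [2, 6]
C(31,20) mod 7 = ∏ C(n_i, k_i) mod 7
Digit binomials (mod 7): C(4,2) = 6; C(3,6) = 0 (k_i > n_i)
Product: 6 × 0 = 0 ≡ 0 (mod 7)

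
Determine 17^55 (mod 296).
57

Repeated squaring. Binary of 55 = 110111.
17^1 ≡ 17 (mod 296); 17^2 ≡ 289 (mod 296); 17^4 ≡ 49 (mod 296); 17^8 ≡ 33 (mod 296); 17^16 ≡ 201 (mod 296); 17^32 ≡ 145 (mod 296)
17^55 = 17^1 × 17^2 × 17^4 × 17^16 × 17^32 ≡ 57 (mod 296)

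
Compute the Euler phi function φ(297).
180

297 = 3^3 × 11
φ(n) = n × ∏(1 - 1/p) for each prime p dividing n
φ(297) = 297 × (1 - 1/3) × (1 - 1/11) = 180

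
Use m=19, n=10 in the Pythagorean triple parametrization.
(261, 380, 461)

Euclid's formula: a = m² - n², b = 2mn, c = m² + n²
m = 19, n = 10
a = 19² - 10² = 361 - 100 = 261
b = 2 × 19 × 10 = 380
c = 19² + 10² = 361 + 100 = 461
Verification: 261² + 380² = 68121 + 144400 = 212521 = 461² ✓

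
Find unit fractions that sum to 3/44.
1/15 + 1/660

Greedy algorithm:
3/44: ceiling(44/3) = 15, use 1/15
1/660: ceiling(660/1) = 660, use 1/660
Result: 3/44 = 1/15 + 1/660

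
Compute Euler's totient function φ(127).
126

127 = 127
φ(n) = n × ∏(1 - 1/p) for each prime p dividing n
φ(127) = 127 × (1 - 1/127) = 126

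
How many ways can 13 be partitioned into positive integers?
101

p(n) counts ways to write n as a sum of positive integers (order ignored).
Euler's pentagonal recurrence: p(k) = p(k-1) + p(k-2) - p(k-5) - p(k-7) + p(k-12) + p(k-15) - ... (offsets j(3j∓1)/2, signs ++--, p(0)=1, p(<0)=0).
DP table for k = 0..12: p(0)=1, p(1)=1, p(2)=2, p(3)=3, p(4)=5, p(5)=7, p(6)=11, p(7)=15, p(8)=22, p(9)=30, p(10)=42, p(11)=56, p(12)=77.
Final step: p(13) = p(12) + p(11) - p(8) - p(6) + p(1)
= 77 + 56 - 22 - 11 + 1
= 101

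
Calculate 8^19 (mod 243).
170

Repeated squaring. Binary of 19 = 10011.
8^1 ≡ 8 (mod 243); 8^2 ≡ 64 (mod 243); 8^4 ≡ 208 (mod 243); 8^8 ≡ 10 (mod 243); 8^16 ≡ 100 (mod 243)
8^19 = 8^1 × 8^2 × 8^16 ≡ 170 (mod 243)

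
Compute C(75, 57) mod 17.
11

Using Lucas' theorem:
Write n=75 and k=57 in base 17:
n in base 17: [4, 7]
k in base 17: [3, 6]
C(75,57) mod 17 = ∏ C(n_i, k_i) mod 17
Digit binomials (mod 17): C(4,3) = 4; C(7,6) = 7
Product: 4 × 7 = 28 ≡ 11 (mod 17)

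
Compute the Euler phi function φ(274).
136

274 = 2 × 137
φ(n) = n × ∏(1 - 1/p) for each prime p dividing n
φ(274) = 274 × (1 - 1/2) × (1 - 1/137) = 136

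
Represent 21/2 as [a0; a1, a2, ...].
[10; 2]

Euclidean algorithm steps:
21 = 10 × 2 + 1
2 = 2 × 1 + 0
Continued fraction: [10; 2]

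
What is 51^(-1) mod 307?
301

gcd(51, 307) = 1, so the inverse exists.
Extended Euclidean algorithm on (307, 51):
307 = 6 × 51 + 1  ⟹  1 = (1)·307 + (-6)·51
So (-6)·51 ≡ 1 (mod 307), i.e. 51^(-1) ≡ -6 ≡ 301 (mod 307).
Check: 51 × 301 = 15351 ≡ 1 (mod 307)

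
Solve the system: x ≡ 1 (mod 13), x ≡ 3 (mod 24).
27

Using Chinese Remainder Theorem:
M = 13 × 24 = 312
M1 = 24, M2 = 13
y1 = 24^(-1) mod 13 = 6
y2 = 13^(-1) mod 24 = 13
x = (1×24×6 + 3×13×13) mod 312 = 27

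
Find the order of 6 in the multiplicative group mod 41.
40

41 is prime, so ord(6) divides φ(41) = 40.
Divisors of 40: 1, 2, 4, 5, 8, 10, 20, 40.
Repeated squaring: 6^1 ≡ 6, 6^2 ≡ 36, 6^4 ≡ 25, 6^8 ≡ 10, 6^16 ≡ 18, 6^32 ≡ 37 (mod 41).
Test 6^d mod 41 for each divisor d in increasing order:
6^1 ≡ 6
6^2 ≡ 36
6^4 ≡ 25
6^5 = 6^4·6^1 ≡ 27
6^8 ≡ 10
6^10 = 6^8·6^2 ≡ 32
6^20 = 6^16·6^4 ≡ 40
6^40 = 6^32·6^8 ≡ 1  ← first divisor giving 1
The order is 40.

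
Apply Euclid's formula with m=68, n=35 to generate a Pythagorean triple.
(3399, 4760, 5849)

Euclid's formula: a = m² - n², b = 2mn, c = m² + n²
m = 68, n = 35
a = 68² - 35² = 4624 - 1225 = 3399
b = 2 × 68 × 35 = 4760
c = 68² + 35² = 4624 + 1225 = 5849
Verification: 3399² + 4760² = 11553201 + 22657600 = 34210801 = 5849² ✓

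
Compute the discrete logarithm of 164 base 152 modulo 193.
189

Baby-step giant-step with step n = ⌈√193⌉ = 14.
Baby steps 152^j mod 193 (j:value) for j=0..13: 0:1, 1:152, 2:137, 3:173, 4:48, 5:155, 6:14, 7:5, 8:181, 9:106, 10:93, 11:47, 12:3, 13:70.
Giant-step multiplier: 152^(-14) ≡ 152^(192-14) = 152^178 ≡ 139 (mod 193).
Giant steps γ_i = 164·139^i mod 193: γ_0=164, γ_1=22, γ_2=163, γ_3=76, γ_4=142, γ_5=52, γ_6=87, γ_7=127, γ_8=90, γ_9=158, γ_10=153, γ_11=37, γ_12=125, γ_13=5 (in table at j=7).
x = i·n + j = 13·14 + 7 = 189.
Check: 152^189 ≡ 164 (mod 193).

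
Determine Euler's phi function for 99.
60

99 = 3^2 × 11
φ(n) = n × ∏(1 - 1/p) for each prime p dividing n
φ(99) = 99 × (1 - 1/3) × (1 - 1/11) = 60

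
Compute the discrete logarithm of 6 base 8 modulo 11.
3

Baby-step giant-step with step n = ⌈√11⌉ = 4.
Baby steps 8^j mod 11 (j:value) for j=0..3: 0:1, 1:8, 2:9, 3:6.
h = 6 is already in the table at j=3, so x = 3.
Check: 8^3 ≡ 6 (mod 11).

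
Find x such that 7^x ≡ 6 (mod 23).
16

Baby-step giant-step with step n = ⌈√23⌉ = 5.
Baby steps 7^j mod 23 (j:value) for j=0..4: 0:1, 1:7, 2:3, 3:21, 4:9.
Giant-step multiplier: 7^(-5) ≡ 7^(22-5) = 7^17 ≡ 19 (mod 23).
Giant steps γ_i = 6·19^i mod 23: γ_0=6, γ_1=22, γ_2=4, γ_3=7 (in table at j=1).
x = i·n + j = 3·5 + 1 = 16.
Check: 7^16 ≡ 6 (mod 23).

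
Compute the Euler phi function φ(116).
56

116 = 2^2 × 29
φ(n) = n × ∏(1 - 1/p) for each prime p dividing n
φ(116) = 116 × (1 - 1/2) × (1 - 1/29) = 56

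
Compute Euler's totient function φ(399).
216

399 = 3 × 7 × 19
φ(n) = n × ∏(1 - 1/p) for each prime p dividing n
φ(399) = 399 × (1 - 1/3) × (1 - 1/7) × (1 - 1/19) = 216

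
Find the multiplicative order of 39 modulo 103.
34

103 is prime, so ord(39) divides φ(103) = 102.
Divisors of 102: 1, 2, 3, 6, 17, 34, 51, 102.
Repeated squaring: 39^1 ≡ 39, 39^2 ≡ 79, 39^4 ≡ 61, 39^8 ≡ 13, 39^16 ≡ 66, 39^32 ≡ 30, 39^64 ≡ 76 (mod 103).
Test 39^d mod 103 for each divisor d in increasing order:
39^1 ≡ 39
39^2 ≡ 79
39^3 = 39^2·39^1 ≡ 94
39^6 = 39^4·39^2 ≡ 81
39^17 = 39^16·39^1 ≡ 102
39^34 = 39^32·39^2 ≡ 1  ← first divisor giving 1
The order is 34.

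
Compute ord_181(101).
18

181 is prime, so ord(101) divides φ(181) = 180.
Divisors of 180: 1, 2, 3, 4, 5, 6, 9, 10, 12, 15, 18, 20, 30, 36, 45, 60, 90, 180.
Repeated squaring: 101^1 ≡ 101, 101^2 ≡ 65, 101^4 ≡ 62, 101^8 ≡ 43, 101^16 ≡ 39, 101^32 ≡ 73, 101^64 ≡ 80, 101^128 ≡ 65 (mod 181).
Test 101^d mod 181 for each divisor d in increasing order:
101^1 ≡ 101
101^2 ≡ 65
101^3 = 101^2·101^1 ≡ 49
101^4 ≡ 62
101^5 = 101^4·101^1 ≡ 108
101^6 = 101^4·101^2 ≡ 48
101^9 = 101^8·101^1 ≡ 180
101^10 = 101^8·101^2 ≡ 80
101^12 = 101^8·101^4 ≡ 132
101^15 = 101^8·101^4·101^2·101^1 ≡ 133
101^18 = 101^16·101^2 ≡ 1  ← first divisor giving 1
The order is 18.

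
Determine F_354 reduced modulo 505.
407

Matrix identity: Q^n = [[F_(n+1), F_n], [F_n, F_(n-1)]] with Q = [[1,1],[1,0]].
n = 354 = 101100010₂. Square-and-multiply, entries mod 505:
Q^1 = [[1,1],[1,0]]
Q^2 = (Q^1)² = [[2,1],[1,1]]
Q^5 = (Q^2)²·Q = [[8,5],[5,3]]
Q^11 = (Q^5)²·Q = [[144,89],[89,55]]
Q^22 = (Q^11)² = [[377,36],[36,341]]
Q^44 = (Q^22)² = [[5,93],[93,417]]
Q^88 = (Q^44)² = [[89,361],[361,233]]
Q^177 = (Q^88)²·Q = [[469,377],[377,92]]
Q^354 = (Q^177)² = [[5,407],[407,103]]
F_354 mod 505 = Q^354[0][1] = 407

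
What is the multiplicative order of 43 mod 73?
24

73 is prime, so ord(43) divides φ(73) = 72.
Divisors of 72: 1, 2, 3, 4, 6, 8, 9, 12, 18, 24, 36, 72.
Repeated squaring: 43^1 ≡ 43, 43^2 ≡ 24, 43^4 ≡ 65, 43^8 ≡ 64, 43^16 ≡ 8, 43^32 ≡ 64, 43^64 ≡ 8 (mod 73).
Test 43^d mod 73 for each divisor d in increasing order:
43^1 ≡ 43
43^2 ≡ 24
43^3 = 43^2·43^1 ≡ 10
43^4 ≡ 65
43^6 = 43^4·43^2 ≡ 27
43^8 ≡ 64
43^9 = 43^8·43^1 ≡ 51
43^12 = 43^8·43^4 ≡ 72
43^18 = 43^16·43^2 ≡ 46
43^24 = 43^16·43^8 ≡ 1  ← first divisor giving 1
The order is 24.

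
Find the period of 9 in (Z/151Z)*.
25

151 is prime, so ord(9) divides φ(151) = 150.
Divisors of 150: 1, 2, 3, 5, 6, 10, 15, 25, 30, 50, 75, 150.
Repeated squaring: 9^1 ≡ 9, 9^2 ≡ 81, 9^4 ≡ 68, 9^8 ≡ 94, 9^16 ≡ 78, 9^32 ≡ 44, 9^64 ≡ 124, 9^128 ≡ 125 (mod 151).
Test 9^d mod 151 for each divisor d in increasing order:
9^1 ≡ 9
9^2 ≡ 81
9^3 = 9^2·9^1 ≡ 125
9^5 = 9^4·9^1 ≡ 8
9^6 = 9^4·9^2 ≡ 72
9^10 = 9^8·9^2 ≡ 64
9^15 = 9^8·9^4·9^2·9^1 ≡ 59
9^25 = 9^16·9^8·9^1 ≡ 1  ← first divisor giving 1
The order is 25.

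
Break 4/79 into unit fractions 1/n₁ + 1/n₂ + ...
1/20 + 1/1580

Greedy algorithm:
4/79: ceiling(79/4) = 20, use 1/20
1/1580: ceiling(1580/1) = 1580, use 1/1580
Result: 4/79 = 1/20 + 1/1580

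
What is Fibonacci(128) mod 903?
777

Matrix identity: Q^n = [[F_(n+1), F_n], [F_n, F_(n-1)]] with Q = [[1,1],[1,0]].
n = 128 = 10000000₂. Square-and-multiply, entries mod 903:
Q^1 = [[1,1],[1,0]]
Q^2 = (Q^1)² = [[2,1],[1,1]]
Q^4 = (Q^2)² = [[5,3],[3,2]]
Q^8 = (Q^4)² = [[34,21],[21,13]]
Q^16 = (Q^8)² = [[694,84],[84,610]]
Q^32 = (Q^16)² = [[169,273],[273,799]]
Q^64 = (Q^32)² = [[148,588],[588,463]]
Q^128 = (Q^64)² = [[127,777],[777,253]]
F_128 mod 903 = Q^128[0][1] = 777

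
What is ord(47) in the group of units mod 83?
82

83 is prime, so ord(47) divides φ(83) = 82.
Divisors of 82: 1, 2, 41, 82.
Repeated squaring: 47^1 ≡ 47, 47^2 ≡ 51, 47^4 ≡ 28, 47^8 ≡ 37, 47^16 ≡ 41, 47^32 ≡ 21, 47^64 ≡ 26 (mod 83).
Test 47^d mod 83 for each divisor d in increasing order:
47^1 ≡ 47
47^2 ≡ 51
47^41 = 47^32·47^8·47^1 ≡ 82
47^82 = 47^64·47^16·47^2 ≡ 1  ← first divisor giving 1
The order is 82.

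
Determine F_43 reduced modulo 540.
257

Matrix identity: Q^n = [[F_(n+1), F_n], [F_n, F_(n-1)]] with Q = [[1,1],[1,0]].
n = 43 = 101011₂. Square-and-multiply, entries mod 540:
Q^1 = [[1,1],[1,0]]
Q^2 = (Q^1)² = [[2,1],[1,1]]
Q^5 = (Q^2)²·Q = [[8,5],[5,3]]
Q^10 = (Q^5)² = [[89,55],[55,34]]
Q^21 = (Q^10)²·Q = [[431,146],[146,285]]
Q^43 = (Q^21)²·Q = [[33,257],[257,316]]
F_43 mod 540 = Q^43[0][1] = 257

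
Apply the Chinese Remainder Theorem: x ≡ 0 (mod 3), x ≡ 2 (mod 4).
6

Using Chinese Remainder Theorem:
M = 3 × 4 = 12
M1 = 4, M2 = 3
y1 = 4^(-1) mod 3 = 1
y2 = 3^(-1) mod 4 = 3
x = (0×4×1 + 2×3×3) mod 12 = 6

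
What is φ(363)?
220

363 = 3 × 11^2
φ(n) = n × ∏(1 - 1/p) for each prime p dividing n
φ(363) = 363 × (1 - 1/3) × (1 - 1/11) = 220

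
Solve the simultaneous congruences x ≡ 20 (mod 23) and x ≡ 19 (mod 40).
779

Using Chinese Remainder Theorem:
M = 23 × 40 = 920
M1 = 40, M2 = 23
y1 = 40^(-1) mod 23 = 19
y2 = 23^(-1) mod 40 = 7
x = (20×40×19 + 19×23×7) mod 920 = 779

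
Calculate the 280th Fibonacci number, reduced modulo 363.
330

Matrix identity: Q^n = [[F_(n+1), F_n], [F_n, F_(n-1)]] with Q = [[1,1],[1,0]].
n = 280 = 100011000₂. Square-and-multiply, entries mod 363:
Q^1 = [[1,1],[1,0]]
Q^2 = (Q^1)² = [[2,1],[1,1]]
Q^4 = (Q^2)² = [[5,3],[3,2]]
Q^8 = (Q^4)² = [[34,21],[21,13]]
Q^17 = (Q^8)²·Q = [[43,145],[145,261]]
Q^35 = (Q^17)²·Q = [[162,5],[5,157]]
Q^70 = (Q^35)² = [[133,143],[143,353]]
Q^140 = (Q^70)² = [[23,165],[165,221]]
Q^280 = (Q^140)² = [[166,330],[330,199]]
F_280 mod 363 = Q^280[0][1] = 330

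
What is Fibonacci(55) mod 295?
120

Matrix identity: Q^n = [[F_(n+1), F_n], [F_n, F_(n-1)]] with Q = [[1,1],[1,0]].
n = 55 = 110111₂. Square-and-multiply, entries mod 295:
Q^1 = [[1,1],[1,0]]
Q^3 = (Q^1)²·Q = [[3,2],[2,1]]
Q^6 = (Q^3)² = [[13,8],[8,5]]
Q^13 = (Q^6)²·Q = [[82,233],[233,144]]
Q^27 = (Q^13)²·Q = [[96,243],[243,148]]
Q^55 = (Q^27)²·Q = [[117,120],[120,292]]
F_55 mod 295 = Q^55[0][1] = 120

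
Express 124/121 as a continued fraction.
[1; 40, 3]

Euclidean algorithm steps:
124 = 1 × 121 + 3
121 = 40 × 3 + 1
3 = 3 × 1 + 0
Continued fraction: [1; 40, 3]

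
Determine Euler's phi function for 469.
396

469 = 7 × 67
φ(n) = n × ∏(1 - 1/p) for each prime p dividing n
φ(469) = 469 × (1 - 1/7) × (1 - 1/67) = 396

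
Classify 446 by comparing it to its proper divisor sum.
deficient

Proper divisors of 446: sum = 1 + 2 + 223 = 226
Since 226 < 446, 446 is deficient.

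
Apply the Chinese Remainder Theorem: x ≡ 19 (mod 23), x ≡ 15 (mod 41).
548

Using Chinese Remainder Theorem:
M = 23 × 41 = 943
M1 = 41, M2 = 23
y1 = 41^(-1) mod 23 = 9
y2 = 23^(-1) mod 41 = 25
x = (19×41×9 + 15×23×25) mod 943 = 548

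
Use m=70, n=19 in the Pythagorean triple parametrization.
(4539, 2660, 5261)

Euclid's formula: a = m² - n², b = 2mn, c = m² + n²
m = 70, n = 19
a = 70² - 19² = 4900 - 361 = 4539
b = 2 × 70 × 19 = 2660
c = 70² + 19² = 4900 + 361 = 5261
Verification: 4539² + 2660² = 20602521 + 7075600 = 27678121 = 5261² ✓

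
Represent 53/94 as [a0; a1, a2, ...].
[0; 1, 1, 3, 2, 2, 2]

Euclidean algorithm steps:
53 = 0 × 94 + 53
94 = 1 × 53 + 41
53 = 1 × 41 + 12
41 = 3 × 12 + 5
12 = 2 × 5 + 2
5 = 2 × 2 + 1
2 = 2 × 1 + 0
Continued fraction: [0; 1, 1, 3, 2, 2, 2]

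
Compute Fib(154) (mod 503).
254

Matrix identity: Q^n = [[F_(n+1), F_n], [F_n, F_(n-1)]] with Q = [[1,1],[1,0]].
n = 154 = 10011010₂. Square-and-multiply, entries mod 503:
Q^1 = [[1,1],[1,0]]
Q^2 = (Q^1)² = [[2,1],[1,1]]
Q^4 = (Q^2)² = [[5,3],[3,2]]
Q^9 = (Q^4)²·Q = [[55,34],[34,21]]
Q^19 = (Q^9)²·Q = [[226,157],[157,69]]
Q^38 = (Q^19)² = [[275,39],[39,236]]
Q^77 = (Q^38)²·Q = [[499,187],[187,312]]
Q^154 = (Q^77)² = [[278,254],[254,24]]
F_154 mod 503 = Q^154[0][1] = 254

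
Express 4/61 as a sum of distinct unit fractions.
1/16 + 1/326 + 1/159088

Greedy algorithm:
4/61: ceiling(61/4) = 16, use 1/16
3/976: ceiling(976/3) = 326, use 1/326
1/159088: ceiling(159088/1) = 159088, use 1/159088
Result: 4/61 = 1/16 + 1/326 + 1/159088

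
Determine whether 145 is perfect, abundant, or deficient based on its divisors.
deficient

Proper divisors of 145: sum = 1 + 5 + 29 = 35
Since 35 < 145, 145 is deficient.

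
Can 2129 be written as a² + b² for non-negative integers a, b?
23² + 40² (a=23, b=40)

Factorization: 2129 = 2129
By Fermat: n is sum of two squares iff every prime p ≡ 3 (mod 4) appears to even power.
All primes ≡ 3 (mod 4) appear to even power.
Search a = 0, 1, 2, … for 2129 - a² a perfect square: first hit at a = 23: 2129 - 529 = 1600 = 40².
2129 = 23² + 40² = 529 + 1600 ✓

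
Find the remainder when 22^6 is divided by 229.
172

Repeated squaring. Binary of 6 = 110.
22^1 ≡ 22 (mod 229); 22^2 ≡ 26 (mod 229); 22^4 ≡ 218 (mod 229)
22^6 = 22^2 × 22^4 ≡ 172 (mod 229)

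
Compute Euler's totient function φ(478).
238

478 = 2 × 239
φ(n) = n × ∏(1 - 1/p) for each prime p dividing n
φ(478) = 478 × (1 - 1/2) × (1 - 1/239) = 238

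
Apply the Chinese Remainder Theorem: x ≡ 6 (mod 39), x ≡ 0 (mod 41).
123

Using Chinese Remainder Theorem:
M = 39 × 41 = 1599
M1 = 41, M2 = 39
y1 = 41^(-1) mod 39 = 20
y2 = 39^(-1) mod 41 = 20
x = (6×41×20 + 0×39×20) mod 1599 = 123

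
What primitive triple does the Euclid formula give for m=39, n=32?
(497, 2496, 2545)

Euclid's formula: a = m² - n², b = 2mn, c = m² + n²
m = 39, n = 32
a = 39² - 32² = 1521 - 1024 = 497
b = 2 × 39 × 32 = 2496
c = 39² + 32² = 1521 + 1024 = 2545
Verification: 497² + 2496² = 247009 + 6230016 = 6477025 = 2545² ✓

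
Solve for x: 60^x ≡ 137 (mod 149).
99

Baby-step giant-step with step n = ⌈√149⌉ = 13.
Baby steps 60^j mod 149 (j:value) for j=0..12: 0:1, 1:60, 2:24, 3:99, 4:129, 5:141, 6:116, 7:106, 8:102, 9:11, 10:64, 11:115, 12:46.
Giant-step multiplier: 60^(-13) ≡ 60^(148-13) = 60^135 ≡ 128 (mod 149).
Giant steps γ_i = 137·128^i mod 149: γ_0=137, γ_1=103, γ_2=72, γ_3=127, γ_4=15, γ_5=132, γ_6=59, γ_7=102 (in table at j=8).
x = i·n + j = 7·13 + 8 = 99.
Check: 60^99 ≡ 137 (mod 149).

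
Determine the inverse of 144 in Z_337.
110

gcd(144, 337) = 1, so the inverse exists.
Extended Euclidean algorithm on (337, 144):
337 = 2 × 144 + 49  ⟹  49 = (1)·337 + (-2)·144
144 = 2 × 49 + 46  ⟹  46 = (-2)·337 + (5)·144
49 = 1 × 46 + 3  ⟹  3 = (3)·337 + (-7)·144
46 = 15 × 3 + 1  ⟹  1 = (-47)·337 + (110)·144
So (110)·144 ≡ 1 (mod 337), i.e. 144^(-1) ≡ 110 (mod 337).
Check: 144 × 110 = 15840 ≡ 1 (mod 337)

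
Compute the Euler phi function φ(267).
176

267 = 3 × 89
φ(n) = n × ∏(1 - 1/p) for each prime p dividing n
φ(267) = 267 × (1 - 1/3) × (1 - 1/89) = 176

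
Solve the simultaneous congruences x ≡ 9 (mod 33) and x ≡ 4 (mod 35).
669

Using Chinese Remainder Theorem:
M = 33 × 35 = 1155
M1 = 35, M2 = 33
y1 = 35^(-1) mod 33 = 17
y2 = 33^(-1) mod 35 = 17
x = (9×35×17 + 4×33×17) mod 1155 = 669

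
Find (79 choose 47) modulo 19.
0

Using Lucas' theorem:
Write n=79 and k=47 in base 19:
n in base 19: [4, 3]
k in base 19: [2, 9]
C(79,47) mod 19 = ∏ C(n_i, k_i) mod 19
Digit binomials (mod 19): C(4,2) = 6; C(3,9) = 0 (k_i > n_i)
Product: 6 × 0 = 0 ≡ 0 (mod 19)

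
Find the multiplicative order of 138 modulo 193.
24

193 is prime, so ord(138) divides φ(193) = 192.
Divisors of 192: 1, 2, 3, 4, 6, 8, 12, 16, 24, 32, 48, 64, 96, 192.
Repeated squaring: 138^1 ≡ 138, 138^2 ≡ 130, 138^4 ≡ 109, 138^8 ≡ 108, 138^16 ≡ 84, 138^32 ≡ 108, 138^64 ≡ 84, 138^128 ≡ 108 (mod 193).
Test 138^d mod 193 for each divisor d in increasing order:
138^1 ≡ 138
138^2 ≡ 130
138^3 = 138^2·138^1 ≡ 184
138^4 ≡ 109
138^6 = 138^4·138^2 ≡ 81
138^8 ≡ 108
138^12 = 138^8·138^4 ≡ 192
138^16 ≡ 84
138^24 = 138^16·138^8 ≡ 1  ← first divisor giving 1
The order is 24.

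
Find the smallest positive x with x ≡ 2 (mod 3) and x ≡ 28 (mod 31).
59

Using Chinese Remainder Theorem:
M = 3 × 31 = 93
M1 = 31, M2 = 3
y1 = 31^(-1) mod 3 = 1
y2 = 3^(-1) mod 31 = 21
x = (2×31×1 + 28×3×21) mod 93 = 59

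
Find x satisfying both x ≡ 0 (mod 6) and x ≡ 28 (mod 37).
102

Using Chinese Remainder Theorem:
M = 6 × 37 = 222
M1 = 37, M2 = 6
y1 = 37^(-1) mod 6 = 1
y2 = 6^(-1) mod 37 = 31
x = (0×37×1 + 28×6×31) mod 222 = 102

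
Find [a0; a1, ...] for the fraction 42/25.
[1; 1, 2, 8]

Euclidean algorithm steps:
42 = 1 × 25 + 17
25 = 1 × 17 + 8
17 = 2 × 8 + 1
8 = 8 × 1 + 0
Continued fraction: [1; 1, 2, 8]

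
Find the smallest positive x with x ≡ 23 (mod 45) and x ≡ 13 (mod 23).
473

Using Chinese Remainder Theorem:
M = 45 × 23 = 1035
M1 = 23, M2 = 45
y1 = 23^(-1) mod 45 = 2
y2 = 45^(-1) mod 23 = 22
x = (23×23×2 + 13×45×22) mod 1035 = 473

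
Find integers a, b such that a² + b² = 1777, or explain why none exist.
16² + 39² (a=16, b=39)

Factorization: 1777 = 1777
By Fermat: n is sum of two squares iff every prime p ≡ 3 (mod 4) appears to even power.
All primes ≡ 3 (mod 4) appear to even power.
Search a = 0, 1, 2, … for 1777 - a² a perfect square: first hit at a = 16: 1777 - 256 = 1521 = 39².
1777 = 16² + 39² = 256 + 1521 ✓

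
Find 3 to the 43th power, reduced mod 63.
45

Repeated squaring. Binary of 43 = 101011.
3^1 ≡ 3 (mod 63); 3^2 ≡ 9 (mod 63); 3^4 ≡ 18 (mod 63); 3^8 ≡ 9 (mod 63); 3^16 ≡ 18 (mod 63); 3^32 ≡ 9 (mod 63)
3^43 = 3^1 × 3^2 × 3^8 × 3^32 ≡ 45 (mod 63)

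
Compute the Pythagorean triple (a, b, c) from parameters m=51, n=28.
(1817, 2856, 3385)

Euclid's formula: a = m² - n², b = 2mn, c = m² + n²
m = 51, n = 28
a = 51² - 28² = 2601 - 784 = 1817
b = 2 × 51 × 28 = 2856
c = 51² + 28² = 2601 + 784 = 3385
Verification: 1817² + 2856² = 3301489 + 8156736 = 11458225 = 3385² ✓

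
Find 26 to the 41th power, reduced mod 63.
17

Repeated squaring. Binary of 41 = 101001.
26^1 ≡ 26 (mod 63); 26^2 ≡ 46 (mod 63); 26^4 ≡ 37 (mod 63); 26^8 ≡ 46 (mod 63); 26^16 ≡ 37 (mod 63); 26^32 ≡ 46 (mod 63)
26^41 = 26^1 × 26^8 × 26^32 ≡ 17 (mod 63)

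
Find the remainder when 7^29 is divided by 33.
19

Repeated squaring. Binary of 29 = 11101.
7^1 ≡ 7 (mod 33); 7^2 ≡ 16 (mod 33); 7^4 ≡ 25 (mod 33); 7^8 ≡ 31 (mod 33); 7^16 ≡ 4 (mod 33)
7^29 = 7^1 × 7^4 × 7^8 × 7^16 ≡ 19 (mod 33)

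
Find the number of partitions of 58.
715220

p(n) counts ways to write n as a sum of positive integers (order ignored).
Euler's pentagonal recurrence: p(k) = p(k-1) + p(k-2) - p(k-5) - p(k-7) + p(k-12) + p(k-15) - ... (offsets j(3j∓1)/2, signs ++--, p(0)=1, p(<0)=0).
DP table for k = 0..57: p(0)=1, p(1)=1, p(2)=2, p(3)=3, p(4)=5, p(5)=7, p(6)=11, p(7)=15, p(8)=22, p(9)=30, p(10)=42, p(11)=56, p(12)=77, p(13)=101, p(14)=135, p(15)=176, p(16)=231, p(17)=297, p(18)=385, p(19)=490, p(20)=627, p(21)=792, p(22)=1002, p(23)=1255, p(24)=1575, p(25)=1958, p(26)=2436, p(27)=3010, p(28)=3718, p(29)=4565, p(30)=5604, p(31)=6842, p(32)=8349, p(33)=10143, p(34)=12310, p(35)=14883, p(36)=17977, p(37)=21637, p(38)=26015, p(39)=31185, p(40)=37338, p(41)=44583, p(42)=53174, p(43)=63261, p(44)=75175, p(45)=89134, p(46)=105558, p(47)=124754, p(48)=147273, p(49)=173525, p(50)=204226, p(51)=239943, p(52)=281589, p(53)=329931, p(54)=386155, p(55)=451276, p(56)=526823, p(57)=614154.
Final step: p(58) = p(57) + p(56) - p(53) - p(51) + p(46) + p(43) - p(36) - p(32) + p(23) + p(18) - p(7) - p(1)
= 614154 + 526823 - 329931 - 239943 + 105558 + 63261 - 17977 - 8349 + 1255 + 385 - 15 - 1
= 715220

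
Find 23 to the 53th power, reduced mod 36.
11

Repeated squaring. Binary of 53 = 110101.
23^1 ≡ 23 (mod 36); 23^2 ≡ 25 (mod 36); 23^4 ≡ 13 (mod 36); 23^8 ≡ 25 (mod 36); 23^16 ≡ 13 (mod 36); 23^32 ≡ 25 (mod 36)
23^53 = 23^1 × 23^4 × 23^16 × 23^32 ≡ 11 (mod 36)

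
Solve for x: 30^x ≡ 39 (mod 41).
2

Baby-step giant-step with step n = ⌈√41⌉ = 7.
Baby steps 30^j mod 41 (j:value) for j=0..6: 0:1, 1:30, 2:39, 3:22, 4:4, 5:38, 6:33.
h = 39 is already in the table at j=2, so x = 2.
Check: 30^2 ≡ 39 (mod 41).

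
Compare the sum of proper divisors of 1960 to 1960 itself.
abundant

Proper divisors of 1960: sum = 1 + 2 + 4 + 5 + 7 + 8 + 10 + 14 + ... + 280 + 392 + 490 + 980 (23 divisors) = 3170
Since 3170 > 1960, 1960 is abundant.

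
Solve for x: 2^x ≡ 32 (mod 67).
5

Baby-step giant-step with step n = ⌈√67⌉ = 9.
Baby steps 2^j mod 67 (j:value) for j=0..8: 0:1, 1:2, 2:4, 3:8, 4:16, 5:32, 6:64, 7:61, 8:55.
h = 32 is already in the table at j=5, so x = 5.
Check: 2^5 ≡ 32 (mod 67).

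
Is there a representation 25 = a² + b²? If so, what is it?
0² + 5² (a=0, b=5)

Factorization: 25 = 5^2
By Fermat: n is sum of two squares iff every prime p ≡ 3 (mod 4) appears to even power.
All primes ≡ 3 (mod 4) appear to even power.
Search a = 0, 1, 2, … for 25 - a² a perfect square: first hit at a = 0: 25 - 0 = 25 = 5².
25 = 0² + 5² = 0 + 25 ✓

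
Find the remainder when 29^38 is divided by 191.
109

Repeated squaring. Binary of 38 = 100110.
29^1 ≡ 29 (mod 191); 29^2 ≡ 77 (mod 191); 29^4 ≡ 8 (mod 191); 29^8 ≡ 64 (mod 191); 29^16 ≡ 85 (mod 191); 29^32 ≡ 158 (mod 191)
29^38 = 29^2 × 29^4 × 29^32 ≡ 109 (mod 191)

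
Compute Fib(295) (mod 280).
125

Matrix identity: Q^n = [[F_(n+1), F_n], [F_n, F_(n-1)]] with Q = [[1,1],[1,0]].
n = 295 = 100100111₂. Square-and-multiply, entries mod 280:
Q^1 = [[1,1],[1,0]]
Q^2 = (Q^1)² = [[2,1],[1,1]]
Q^4 = (Q^2)² = [[5,3],[3,2]]
Q^9 = (Q^4)²·Q = [[55,34],[34,21]]
Q^18 = (Q^9)² = [[261,64],[64,197]]
Q^36 = (Q^18)² = [[257,192],[192,65]]
Q^73 = (Q^36)²·Q = [[97,153],[153,224]]
Q^147 = (Q^73)²·Q = [[171,58],[58,113]]
Q^295 = (Q^147)²·Q = [[77,125],[125,232]]
F_295 mod 280 = Q^295[0][1] = 125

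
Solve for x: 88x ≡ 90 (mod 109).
x ≡ 58 (mod 109)

gcd(88, 109) = 1, which divides 90, so solutions exist.
Find 88^(-1) mod 109 by the extended Euclidean algorithm:
109 = 1 × 88 + 21  ⟹  21 = (1)·109 + (-1)·88
88 = 4 × 21 + 4  ⟹  4 = (-4)·109 + (5)·88
21 = 5 × 4 + 1  ⟹  1 = (21)·109 + (-26)·88
So (-26)·88 ≡ 1 (mod 109), i.e. 88^(-1) ≡ -26 ≡ 83 (mod 109).
x ≡ 83 × 90 = 7470 ≡ 58 (mod 109).
Check: 88 × 58 = 5104 ≡ 90 (mod 109).
Unique solution: x ≡ 58 (mod 109)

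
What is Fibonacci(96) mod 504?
0

Matrix identity: Q^n = [[F_(n+1), F_n], [F_n, F_(n-1)]] with Q = [[1,1],[1,0]].
n = 96 = 1100000₂. Square-and-multiply, entries mod 504:
Q^1 = [[1,1],[1,0]]
Q^3 = (Q^1)²·Q = [[3,2],[2,1]]
Q^6 = (Q^3)² = [[13,8],[8,5]]
Q^12 = (Q^6)² = [[233,144],[144,89]]
Q^24 = (Q^12)² = [[433,0],[0,433]]
Q^48 = (Q^24)² = [[1,0],[0,1]]
Q^96 = (Q^48)² = [[1,0],[0,1]]
F_96 mod 504 = Q^96[0][1] = 0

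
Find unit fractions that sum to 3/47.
1/16 + 1/752

Greedy algorithm:
3/47: ceiling(47/3) = 16, use 1/16
1/752: ceiling(752/1) = 752, use 1/752
Result: 3/47 = 1/16 + 1/752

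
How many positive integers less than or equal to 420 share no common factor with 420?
96

420 = 2^2 × 3 × 5 × 7
φ(n) = n × ∏(1 - 1/p) for each prime p dividing n
φ(420) = 420 × (1 - 1/2) × (1 - 1/3) × (1 - 1/5) × (1 - 1/7) = 96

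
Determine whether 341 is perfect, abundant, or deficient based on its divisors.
deficient

Proper divisors of 341: sum = 1 + 11 + 31 = 43
Since 43 < 341, 341 is deficient.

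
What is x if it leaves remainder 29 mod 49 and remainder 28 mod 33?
127

Using Chinese Remainder Theorem:
M = 49 × 33 = 1617
M1 = 33, M2 = 49
y1 = 33^(-1) mod 49 = 3
y2 = 49^(-1) mod 33 = 31
x = (29×33×3 + 28×49×31) mod 1617 = 127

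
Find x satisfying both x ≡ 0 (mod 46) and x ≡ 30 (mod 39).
966

Using Chinese Remainder Theorem:
M = 46 × 39 = 1794
M1 = 39, M2 = 46
y1 = 39^(-1) mod 46 = 13
y2 = 46^(-1) mod 39 = 28
x = (0×39×13 + 30×46×28) mod 1794 = 966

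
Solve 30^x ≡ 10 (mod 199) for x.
140

Baby-step giant-step with step n = ⌈√199⌉ = 15.
Baby steps 30^j mod 199 (j:value) for j=0..14: 0:1, 1:30, 2:104, 3:135, 4:70, 5:110, 6:116, 7:97, 8:124, 9:138, 10:160, 11:24, 12:123, 13:108, 14:56.
Giant-step multiplier: 30^(-15) ≡ 30^(198-15) = 30^183 ≡ 147 (mod 199).
Giant steps γ_i = 10·147^i mod 199: γ_0=10, γ_1=77, γ_2=175, γ_3=54, γ_4=177, γ_5=149, γ_6=13, γ_7=120, γ_8=128, γ_9=110 (in table at j=5).
x = i·n + j = 9·15 + 5 = 140.
Check: 30^140 ≡ 10 (mod 199).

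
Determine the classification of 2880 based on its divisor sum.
abundant

Proper divisors of 2880: sum = 1 + 2 + 3 + 4 + 5 + 6 + 8 + 9 + ... + 576 + 720 + 960 + 1440 (41 divisors) = 7026
Since 7026 > 2880, 2880 is abundant.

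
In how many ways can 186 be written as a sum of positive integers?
1171432692373

p(n) counts ways to write n as a sum of positive integers (order ignored).
Euler's pentagonal recurrence: p(k) = p(k-1) + p(k-2) - p(k-5) - p(k-7) + p(k-12) + p(k-15) - ... (offsets j(3j∓1)/2, signs ++--, p(0)=1, p(<0)=0).
DP table for k = 0..185: p(0)=1, p(1)=1, p(2)=2, p(3)=3, p(4)=5, p(5)=7, p(6)=11, p(7)=15, p(8)=22, p(9)=30, p(10)=42, p(11)=56, p(12)=77, p(13)=101, p(14)=135, p(15)=176, p(16)=231, p(17)=297, p(18)=385, p(19)=490, p(20)=627, p(21)=792, p(22)=1002, p(23)=1255, p(24)=1575, p(25)=1958, p(26)=2436, p(27)=3010, p(28)=3718, p(29)=4565, p(30)=5604, p(31)=6842, p(32)=8349, p(33)=10143, p(34)=12310, p(35)=14883, p(36)=17977, p(37)=21637, p(38)=26015, p(39)=31185, p(40)=37338, p(41)=44583, p(42)=53174, p(43)=63261, p(44)=75175, p(45)=89134, p(46)=105558, p(47)=124754, p(48)=147273, p(49)=173525, p(50)=204226, p(51)=239943, p(52)=281589, p(53)=329931, p(54)=386155, p(55)=451276, p(56)=526823, p(57)=614154, p(58)=715220, p(59)=831820, p(60)=966467, p(61)=1121505, p(62)=1300156, p(63)=1505499, p(64)=1741630, p(65)=2012558, p(66)=2323520, p(67)=2679689, p(68)=3087735, p(69)=3554345, p(70)=4087968, p(71)=4697205, p(72)=5392783, p(73)=6185689, p(74)=7089500, p(75)=8118264, p(76)=9289091, p(77)=10619863, p(78)=12132164, p(79)=13848650, p(80)=15796476, p(81)=18004327, p(82)=20506255, p(83)=23338469, p(84)=26543660, p(85)=30167357, p(86)=34262962, p(87)=38887673, p(88)=44108109, p(89)=49995925, p(90)=56634173, p(91)=64112359, p(92)=72533807, p(93)=82010177, p(94)=92669720, p(95)=104651419, p(96)=118114304, p(97)=133230930, p(98)=150198136, p(99)=169229875, p(100)=190569292, p(101)=214481126, p(102)=241265379, p(103)=271248950, p(104)=304801365, p(105)=342325709, p(106)=384276336, p(107)=431149389, p(108)=483502844, p(109)=541946240, p(110)=607163746, p(111)=679903203, p(112)=761002156, p(113)=851376628, p(114)=952050665, p(115)=1064144451, p(116)=1188908248, p(117)=1327710076, p(118)=1482074143, p(119)=1653668665, p(120)=1844349560, p(121)=2056148051, p(122)=2291320912, p(123)=2552338241, p(124)=2841940500, p(125)=3163127352, p(126)=3519222692, p(127)=3913864295, p(128)=4351078600, p(129)=4835271870, p(130)=5371315400, p(131)=5964539504, p(132)=6620830889, p(133)=7346629512, p(134)=8149040695, p(135)=9035836076, p(136)=10015581680, p(137)=11097645016, p(138)=12292341831, p(139)=13610949895, p(140)=15065878135, p(141)=16670689208, p(142)=18440293320, p(143)=20390982757, p(144)=22540654445, p(145)=24908858009, p(146)=27517052599, p(147)=30388671978, p(148)=33549419497, p(149)=37027355200, p(150)=40853235313, p(151)=45060624582, p(152)=49686288421, p(153)=54770336324, p(154)=60356673280, p(155)=66493182097, p(156)=73232243759, p(157)=80630964769, p(158)=88751778802, p(159)=97662728555, p(160)=107438159466, p(161)=118159068427, p(162)=129913904637, p(163)=142798995930, p(164)=156919475295, p(165)=172389800255, p(166)=189334822579, p(167)=207890420102, p(168)=228204732751, p(169)=250438925115, p(170)=274768617130, p(171)=301384802048, p(172)=330495499613, p(173)=362326859895, p(174)=397125074750, p(175)=435157697830, p(176)=476715857290, p(177)=522115831195, p(178)=571701605655, p(179)=625846753120, p(180)=684957390936, p(181)=749474411781, p(182)=819876908323, p(183)=896684817527, p(184)=980462880430, p(185)=1071823774337.
Final step: p(186) = p(185) + p(184) - p(181) - p(179) + p(174) + p(171) - p(164) - p(160) + p(151) + p(146) - p(135) - p(129) + p(116) + p(109) - p(94) - p(86) + p(69) + p(60) - p(41) - p(31) + p(10)
= 1071823774337 + 980462880430 - 749474411781 - 625846753120 + 397125074750 + 301384802048 - 156919475295 - 107438159466 + 45060624582 + 27517052599 - 9035836076 - 4835271870 + 1188908248 + 541946240 - 92669720 - 34262962 + 3554345 + 966467 - 44583 - 6842 + 42
= 1171432692373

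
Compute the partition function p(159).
97662728555

p(n) counts ways to write n as a sum of positive integers (order ignored).
Euler's pentagonal recurrence: p(k) = p(k-1) + p(k-2) - p(k-5) - p(k-7) + p(k-12) + p(k-15) - ... (offsets j(3j∓1)/2, signs ++--, p(0)=1, p(<0)=0).
DP table for k = 0..158: p(0)=1, p(1)=1, p(2)=2, p(3)=3, p(4)=5, p(5)=7, p(6)=11, p(7)=15, p(8)=22, p(9)=30, p(10)=42, p(11)=56, p(12)=77, p(13)=101, p(14)=135, p(15)=176, p(16)=231, p(17)=297, p(18)=385, p(19)=490, p(20)=627, p(21)=792, p(22)=1002, p(23)=1255, p(24)=1575, p(25)=1958, p(26)=2436, p(27)=3010, p(28)=3718, p(29)=4565, p(30)=5604, p(31)=6842, p(32)=8349, p(33)=10143, p(34)=12310, p(35)=14883, p(36)=17977, p(37)=21637, p(38)=26015, p(39)=31185, p(40)=37338, p(41)=44583, p(42)=53174, p(43)=63261, p(44)=75175, p(45)=89134, p(46)=105558, p(47)=124754, p(48)=147273, p(49)=173525, p(50)=204226, p(51)=239943, p(52)=281589, p(53)=329931, p(54)=386155, p(55)=451276, p(56)=526823, p(57)=614154, p(58)=715220, p(59)=831820, p(60)=966467, p(61)=1121505, p(62)=1300156, p(63)=1505499, p(64)=1741630, p(65)=2012558, p(66)=2323520, p(67)=2679689, p(68)=3087735, p(69)=3554345, p(70)=4087968, p(71)=4697205, p(72)=5392783, p(73)=6185689, p(74)=7089500, p(75)=8118264, p(76)=9289091, p(77)=10619863, p(78)=12132164, p(79)=13848650, p(80)=15796476, p(81)=18004327, p(82)=20506255, p(83)=23338469, p(84)=26543660, p(85)=30167357, p(86)=34262962, p(87)=38887673, p(88)=44108109, p(89)=49995925, p(90)=56634173, p(91)=64112359, p(92)=72533807, p(93)=82010177, p(94)=92669720, p(95)=104651419, p(96)=118114304, p(97)=133230930, p(98)=150198136, p(99)=169229875, p(100)=190569292, p(101)=214481126, p(102)=241265379, p(103)=271248950, p(104)=304801365, p(105)=342325709, p(106)=384276336, p(107)=431149389, p(108)=483502844, p(109)=541946240, p(110)=607163746, p(111)=679903203, p(112)=761002156, p(113)=851376628, p(114)=952050665, p(115)=1064144451, p(116)=1188908248, p(117)=1327710076, p(118)=1482074143, p(119)=1653668665, p(120)=1844349560, p(121)=2056148051, p(122)=2291320912, p(123)=2552338241, p(124)=2841940500, p(125)=3163127352, p(126)=3519222692, p(127)=3913864295, p(128)=4351078600, p(129)=4835271870, p(130)=5371315400, p(131)=5964539504, p(132)=6620830889, p(133)=7346629512, p(134)=8149040695, p(135)=9035836076, p(136)=10015581680, p(137)=11097645016, p(138)=12292341831, p(139)=13610949895, p(140)=15065878135, p(141)=16670689208, p(142)=18440293320, p(143)=20390982757, p(144)=22540654445, p(145)=24908858009, p(146)=27517052599, p(147)=30388671978, p(148)=33549419497, p(149)=37027355200, p(150)=40853235313, p(151)=45060624582, p(152)=49686288421, p(153)=54770336324, p(154)=60356673280, p(155)=66493182097, p(156)=73232243759, p(157)=80630964769, p(158)=88751778802.
Final step: p(159) = p(158) + p(157) - p(154) - p(152) + p(147) + p(144) - p(137) - p(133) + p(124) + p(119) - p(108) - p(102) + p(89) + p(82) - p(67) - p(59) + p(42) + p(33) - p(14) - p(4)
= 88751778802 + 80630964769 - 60356673280 - 49686288421 + 30388671978 + 22540654445 - 11097645016 - 7346629512 + 2841940500 + 1653668665 - 483502844 - 241265379 + 49995925 + 20506255 - 2679689 - 831820 + 53174 + 10143 - 135 - 5
= 97662728555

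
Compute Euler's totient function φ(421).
420

421 = 421
φ(n) = n × ∏(1 - 1/p) for each prime p dividing n
φ(421) = 421 × (1 - 1/421) = 420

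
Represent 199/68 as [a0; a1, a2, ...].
[2; 1, 12, 1, 1, 2]

Euclidean algorithm steps:
199 = 2 × 68 + 63
68 = 1 × 63 + 5
63 = 12 × 5 + 3
5 = 1 × 3 + 2
3 = 1 × 2 + 1
2 = 2 × 1 + 0
Continued fraction: [2; 1, 12, 1, 1, 2]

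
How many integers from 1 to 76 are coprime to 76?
36

76 = 2^2 × 19
φ(n) = n × ∏(1 - 1/p) for each prime p dividing n
φ(76) = 76 × (1 - 1/2) × (1 - 1/19) = 36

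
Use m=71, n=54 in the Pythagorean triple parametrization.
(2125, 7668, 7957)

Euclid's formula: a = m² - n², b = 2mn, c = m² + n²
m = 71, n = 54
a = 71² - 54² = 5041 - 2916 = 2125
b = 2 × 71 × 54 = 7668
c = 71² + 54² = 5041 + 2916 = 7957
Verification: 2125² + 7668² = 4515625 + 58798224 = 63313849 = 7957² ✓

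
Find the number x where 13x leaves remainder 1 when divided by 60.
37

gcd(13, 60) = 1, so the inverse exists.
Extended Euclidean algorithm on (60, 13):
60 = 4 × 13 + 8  ⟹  8 = (1)·60 + (-4)·13
13 = 1 × 8 + 5  ⟹  5 = (-1)·60 + (5)·13
8 = 1 × 5 + 3  ⟹  3 = (2)·60 + (-9)·13
5 = 1 × 3 + 2  ⟹  2 = (-3)·60 + (14)·13
3 = 1 × 2 + 1  ⟹  1 = (5)·60 + (-23)·13
So (-23)·13 ≡ 1 (mod 60), i.e. 13^(-1) ≡ -23 ≡ 37 (mod 60).
Check: 13 × 37 = 481 ≡ 1 (mod 60)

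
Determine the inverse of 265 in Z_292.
173

gcd(265, 292) = 1, so the inverse exists.
Extended Euclidean algorithm on (292, 265):
292 = 1 × 265 + 27  ⟹  27 = (1)·292 + (-1)·265
265 = 9 × 27 + 22  ⟹  22 = (-9)·292 + (10)·265
27 = 1 × 22 + 5  ⟹  5 = (10)·292 + (-11)·265
22 = 4 × 5 + 2  ⟹  2 = (-49)·292 + (54)·265
5 = 2 × 2 + 1  ⟹  1 = (108)·292 + (-119)·265
So (-119)·265 ≡ 1 (mod 292), i.e. 265^(-1) ≡ -119 ≡ 173 (mod 292).
Check: 265 × 173 = 45845 ≡ 1 (mod 292)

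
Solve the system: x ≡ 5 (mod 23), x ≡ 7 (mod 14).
189

Using Chinese Remainder Theorem:
M = 23 × 14 = 322
M1 = 14, M2 = 23
y1 = 14^(-1) mod 23 = 5
y2 = 23^(-1) mod 14 = 11
x = (5×14×5 + 7×23×11) mod 322 = 189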